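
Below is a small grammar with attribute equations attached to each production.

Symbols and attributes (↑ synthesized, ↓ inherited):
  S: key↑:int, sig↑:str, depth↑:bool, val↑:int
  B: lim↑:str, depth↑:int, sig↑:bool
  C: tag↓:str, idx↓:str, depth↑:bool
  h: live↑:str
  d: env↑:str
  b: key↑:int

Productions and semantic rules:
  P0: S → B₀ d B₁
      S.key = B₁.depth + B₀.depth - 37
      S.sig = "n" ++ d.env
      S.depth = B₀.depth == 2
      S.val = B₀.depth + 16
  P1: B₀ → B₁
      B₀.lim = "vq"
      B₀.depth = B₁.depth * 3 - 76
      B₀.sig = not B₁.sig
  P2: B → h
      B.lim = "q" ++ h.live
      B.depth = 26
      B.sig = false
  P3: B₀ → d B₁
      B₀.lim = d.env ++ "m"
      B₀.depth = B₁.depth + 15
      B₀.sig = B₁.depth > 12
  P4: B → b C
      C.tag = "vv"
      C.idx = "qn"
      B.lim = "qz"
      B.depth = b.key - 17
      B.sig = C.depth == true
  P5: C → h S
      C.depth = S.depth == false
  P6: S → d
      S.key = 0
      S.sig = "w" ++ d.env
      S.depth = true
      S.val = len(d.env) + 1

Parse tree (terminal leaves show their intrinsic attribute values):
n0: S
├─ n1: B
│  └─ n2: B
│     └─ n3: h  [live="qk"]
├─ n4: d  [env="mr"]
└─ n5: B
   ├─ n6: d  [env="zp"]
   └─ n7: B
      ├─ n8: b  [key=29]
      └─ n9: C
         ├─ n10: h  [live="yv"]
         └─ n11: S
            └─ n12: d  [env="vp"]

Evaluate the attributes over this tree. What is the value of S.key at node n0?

-8

1. n3.live = "qk"  [terminal]
2. n2.lim = "qqk"  ["q" ++ h.live]
3. n2.depth = 26  [26]
4. n2.sig = false  [false]
5. n1.lim = "vq"  ["vq"]
6. n1.depth = 2  [B₁.depth * 3 - 76]
7. n1.sig = true  [not B₁.sig]
8. n4.env = "mr"  [terminal]
9. n6.env = "zp"  [terminal]
10. n8.key = 29  [terminal]
11. n9.tag = "vv"  ["vv"]
12. n9.idx = "qn"  ["qn"]
13. n10.live = "yv"  [terminal]
14. n12.env = "vp"  [terminal]
15. n11.key = 0  [0]
16. n11.sig = "wvp"  ["w" ++ d.env]
17. n11.depth = true  [true]
18. n11.val = 3  [len(d.env) + 1]
19. n9.depth = false  [S.depth == false]
20. n7.lim = "qz"  ["qz"]
21. n7.depth = 12  [b.key - 17]
22. n7.sig = false  [C.depth == true]
23. n5.lim = "zpm"  [d.env ++ "m"]
24. n5.depth = 27  [B₁.depth + 15]
25. n5.sig = false  [B₁.depth > 12]
26. n0.key = -8  [B₁.depth + B₀.depth - 37]
27. n0.sig = "nmr"  ["n" ++ d.env]
28. n0.depth = true  [B₀.depth == 2]
29. n0.val = 18  [B₀.depth + 16]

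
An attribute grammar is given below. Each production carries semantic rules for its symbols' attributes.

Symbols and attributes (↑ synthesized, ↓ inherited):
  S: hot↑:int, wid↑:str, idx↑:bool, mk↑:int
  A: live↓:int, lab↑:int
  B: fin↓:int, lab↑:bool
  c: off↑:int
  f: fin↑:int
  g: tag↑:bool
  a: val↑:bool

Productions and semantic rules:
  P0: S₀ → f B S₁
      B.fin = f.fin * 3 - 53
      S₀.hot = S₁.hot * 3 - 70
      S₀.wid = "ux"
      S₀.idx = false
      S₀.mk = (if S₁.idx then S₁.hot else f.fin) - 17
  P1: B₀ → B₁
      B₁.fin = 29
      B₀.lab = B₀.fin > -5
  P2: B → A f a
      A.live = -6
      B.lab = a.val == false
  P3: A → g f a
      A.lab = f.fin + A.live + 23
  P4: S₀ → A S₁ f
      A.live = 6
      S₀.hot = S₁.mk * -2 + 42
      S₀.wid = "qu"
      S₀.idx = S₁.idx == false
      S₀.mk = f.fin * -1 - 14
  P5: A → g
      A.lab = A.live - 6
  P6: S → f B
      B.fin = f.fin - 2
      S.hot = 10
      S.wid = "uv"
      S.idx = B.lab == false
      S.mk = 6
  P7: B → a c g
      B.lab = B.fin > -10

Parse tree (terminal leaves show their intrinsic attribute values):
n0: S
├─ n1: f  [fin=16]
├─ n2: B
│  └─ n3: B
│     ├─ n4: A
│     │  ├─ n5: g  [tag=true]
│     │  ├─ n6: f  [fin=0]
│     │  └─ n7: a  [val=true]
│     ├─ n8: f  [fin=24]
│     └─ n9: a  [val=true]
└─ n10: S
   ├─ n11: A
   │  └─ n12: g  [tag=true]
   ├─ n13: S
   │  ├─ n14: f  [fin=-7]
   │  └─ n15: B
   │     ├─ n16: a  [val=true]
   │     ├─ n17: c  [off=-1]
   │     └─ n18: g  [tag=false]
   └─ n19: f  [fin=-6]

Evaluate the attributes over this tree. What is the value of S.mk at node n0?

13

1. n1.fin = 16  [terminal]
2. n2.fin = -5  [f.fin * 3 - 53]
3. n3.fin = 29  [29]
4. n4.live = -6  [-6]
5. n5.tag = true  [terminal]
6. n6.fin = 0  [terminal]
7. n7.val = true  [terminal]
8. n4.lab = 17  [f.fin + A.live + 23]
9. n8.fin = 24  [terminal]
10. n9.val = true  [terminal]
11. n3.lab = false  [a.val == false]
12. n2.lab = false  [B₀.fin > -5]
13. n11.live = 6  [6]
14. n12.tag = true  [terminal]
15. n11.lab = 0  [A.live - 6]
16. n14.fin = -7  [terminal]
17. n15.fin = -9  [f.fin - 2]
18. n16.val = true  [terminal]
19. n17.off = -1  [terminal]
20. n18.tag = false  [terminal]
21. n15.lab = true  [B.fin > -10]
22. n13.hot = 10  [10]
23. n13.wid = "uv"  ["uv"]
24. n13.idx = false  [B.lab == false]
25. n13.mk = 6  [6]
26. n19.fin = -6  [terminal]
27. n10.hot = 30  [S₁.mk * -2 + 42]
28. n10.wid = "qu"  ["qu"]
29. n10.idx = true  [S₁.idx == false]
30. n10.mk = -8  [f.fin * -1 - 14]
31. n0.hot = 20  [S₁.hot * 3 - 70]
32. n0.wid = "ux"  ["ux"]
33. n0.idx = false  [false]
34. n0.mk = 13  [(if S₁.idx then S₁.hot else f.fin) - 17]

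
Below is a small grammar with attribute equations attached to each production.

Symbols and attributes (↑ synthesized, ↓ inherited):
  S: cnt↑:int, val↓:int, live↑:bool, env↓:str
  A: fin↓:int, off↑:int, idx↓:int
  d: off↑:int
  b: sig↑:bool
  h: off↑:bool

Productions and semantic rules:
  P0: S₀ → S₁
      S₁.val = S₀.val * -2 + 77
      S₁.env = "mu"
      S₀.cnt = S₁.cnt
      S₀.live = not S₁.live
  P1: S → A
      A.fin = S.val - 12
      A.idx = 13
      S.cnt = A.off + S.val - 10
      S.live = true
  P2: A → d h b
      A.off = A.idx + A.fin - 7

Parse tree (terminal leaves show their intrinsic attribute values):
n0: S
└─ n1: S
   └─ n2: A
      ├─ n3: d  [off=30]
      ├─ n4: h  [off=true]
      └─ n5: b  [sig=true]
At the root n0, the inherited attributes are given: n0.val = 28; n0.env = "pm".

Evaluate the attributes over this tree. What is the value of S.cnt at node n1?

1. n0.val = 28  [given at root]
2. n0.env = "pm"  [given at root]
3. n1.val = 21  [S₀.val * -2 + 77]
4. n1.env = "mu"  ["mu"]
5. n2.fin = 9  [S.val - 12]
6. n2.idx = 13  [13]
7. n3.off = 30  [terminal]
8. n4.off = true  [terminal]
9. n5.sig = true  [terminal]
10. n2.off = 15  [A.idx + A.fin - 7]
11. n1.cnt = 26  [A.off + S.val - 10]
12. n1.live = true  [true]
13. n0.cnt = 26  [S₁.cnt]
14. n0.live = false  [not S₁.live]

26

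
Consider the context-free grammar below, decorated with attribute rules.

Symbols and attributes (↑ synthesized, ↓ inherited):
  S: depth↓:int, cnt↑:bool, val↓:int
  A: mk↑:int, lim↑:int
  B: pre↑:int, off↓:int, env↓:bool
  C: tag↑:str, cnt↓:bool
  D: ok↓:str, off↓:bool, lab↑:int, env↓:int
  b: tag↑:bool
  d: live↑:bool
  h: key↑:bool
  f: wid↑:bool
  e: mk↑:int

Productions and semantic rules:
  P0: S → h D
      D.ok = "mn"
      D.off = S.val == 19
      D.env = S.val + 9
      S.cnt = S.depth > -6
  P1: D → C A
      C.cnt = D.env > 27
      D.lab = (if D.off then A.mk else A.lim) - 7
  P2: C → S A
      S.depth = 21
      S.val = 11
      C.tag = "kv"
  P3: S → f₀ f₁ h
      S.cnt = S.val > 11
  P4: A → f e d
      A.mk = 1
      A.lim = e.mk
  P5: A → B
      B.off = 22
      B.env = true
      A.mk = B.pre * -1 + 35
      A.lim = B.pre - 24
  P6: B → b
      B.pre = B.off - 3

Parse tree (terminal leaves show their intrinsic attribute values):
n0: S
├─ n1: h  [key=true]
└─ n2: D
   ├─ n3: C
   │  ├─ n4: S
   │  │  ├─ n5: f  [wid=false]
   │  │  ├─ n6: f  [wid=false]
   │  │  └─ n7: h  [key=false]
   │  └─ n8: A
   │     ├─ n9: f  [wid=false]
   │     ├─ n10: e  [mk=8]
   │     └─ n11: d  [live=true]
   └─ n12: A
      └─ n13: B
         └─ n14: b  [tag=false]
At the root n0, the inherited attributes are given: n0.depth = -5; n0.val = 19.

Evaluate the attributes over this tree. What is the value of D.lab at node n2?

9

1. n0.depth = -5  [given at root]
2. n0.val = 19  [given at root]
3. n1.key = true  [terminal]
4. n2.ok = "mn"  ["mn"]
5. n2.off = true  [S.val == 19]
6. n2.env = 28  [S.val + 9]
7. n3.cnt = true  [D.env > 27]
8. n4.depth = 21  [21]
9. n4.val = 11  [11]
10. n5.wid = false  [terminal]
11. n6.wid = false  [terminal]
12. n7.key = false  [terminal]
13. n4.cnt = false  [S.val > 11]
14. n9.wid = false  [terminal]
15. n10.mk = 8  [terminal]
16. n11.live = true  [terminal]
17. n8.mk = 1  [1]
18. n8.lim = 8  [e.mk]
19. n3.tag = "kv"  ["kv"]
20. n13.off = 22  [22]
21. n13.env = true  [true]
22. n14.tag = false  [terminal]
23. n13.pre = 19  [B.off - 3]
24. n12.mk = 16  [B.pre * -1 + 35]
25. n12.lim = -5  [B.pre - 24]
26. n2.lab = 9  [(if D.off then A.mk else A.lim) - 7]
27. n0.cnt = true  [S.depth > -6]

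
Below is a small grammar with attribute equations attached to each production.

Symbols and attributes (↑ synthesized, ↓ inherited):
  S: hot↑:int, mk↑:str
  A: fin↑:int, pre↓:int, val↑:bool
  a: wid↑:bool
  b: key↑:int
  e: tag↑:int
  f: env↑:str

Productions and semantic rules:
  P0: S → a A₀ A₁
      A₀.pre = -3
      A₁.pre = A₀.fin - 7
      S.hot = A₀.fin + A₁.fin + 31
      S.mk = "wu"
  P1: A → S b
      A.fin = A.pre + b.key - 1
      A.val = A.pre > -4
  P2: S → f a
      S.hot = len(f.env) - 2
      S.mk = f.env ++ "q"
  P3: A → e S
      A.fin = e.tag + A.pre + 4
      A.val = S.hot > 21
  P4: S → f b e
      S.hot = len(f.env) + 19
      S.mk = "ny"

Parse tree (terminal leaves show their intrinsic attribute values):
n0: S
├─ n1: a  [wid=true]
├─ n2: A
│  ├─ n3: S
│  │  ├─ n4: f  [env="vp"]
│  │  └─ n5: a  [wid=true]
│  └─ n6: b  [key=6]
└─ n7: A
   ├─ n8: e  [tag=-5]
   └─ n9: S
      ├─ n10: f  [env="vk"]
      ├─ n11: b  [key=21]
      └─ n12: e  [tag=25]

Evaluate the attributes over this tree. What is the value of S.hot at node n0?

1. n1.wid = true  [terminal]
2. n2.pre = -3  [-3]
3. n4.env = "vp"  [terminal]
4. n5.wid = true  [terminal]
5. n3.hot = 0  [len(f.env) - 2]
6. n3.mk = "vpq"  [f.env ++ "q"]
7. n6.key = 6  [terminal]
8. n2.fin = 2  [A.pre + b.key - 1]
9. n2.val = true  [A.pre > -4]
10. n7.pre = -5  [A₀.fin - 7]
11. n8.tag = -5  [terminal]
12. n10.env = "vk"  [terminal]
13. n11.key = 21  [terminal]
14. n12.tag = 25  [terminal]
15. n9.hot = 21  [len(f.env) + 19]
16. n9.mk = "ny"  ["ny"]
17. n7.fin = -6  [e.tag + A.pre + 4]
18. n7.val = false  [S.hot > 21]
19. n0.hot = 27  [A₀.fin + A₁.fin + 31]
20. n0.mk = "wu"  ["wu"]

27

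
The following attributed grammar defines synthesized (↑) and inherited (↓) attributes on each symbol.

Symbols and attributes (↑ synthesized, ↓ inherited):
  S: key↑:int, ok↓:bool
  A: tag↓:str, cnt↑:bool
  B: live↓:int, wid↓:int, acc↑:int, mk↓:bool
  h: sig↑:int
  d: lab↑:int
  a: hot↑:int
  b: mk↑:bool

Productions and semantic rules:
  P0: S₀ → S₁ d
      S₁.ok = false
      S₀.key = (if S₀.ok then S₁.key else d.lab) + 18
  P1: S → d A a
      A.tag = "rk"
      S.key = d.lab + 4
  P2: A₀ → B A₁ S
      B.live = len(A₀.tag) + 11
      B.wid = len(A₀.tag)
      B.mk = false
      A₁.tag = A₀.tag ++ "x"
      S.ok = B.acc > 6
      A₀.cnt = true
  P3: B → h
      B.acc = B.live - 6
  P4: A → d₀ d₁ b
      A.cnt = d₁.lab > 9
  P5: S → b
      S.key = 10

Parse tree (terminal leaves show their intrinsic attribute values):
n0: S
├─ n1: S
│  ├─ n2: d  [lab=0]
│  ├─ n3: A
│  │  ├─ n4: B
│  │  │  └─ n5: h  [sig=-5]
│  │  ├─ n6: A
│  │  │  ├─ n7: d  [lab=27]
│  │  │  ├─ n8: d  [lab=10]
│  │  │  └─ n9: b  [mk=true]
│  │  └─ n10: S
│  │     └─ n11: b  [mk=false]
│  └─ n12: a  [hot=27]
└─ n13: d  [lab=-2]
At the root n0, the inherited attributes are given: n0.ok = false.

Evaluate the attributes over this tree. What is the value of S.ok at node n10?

true

1. n0.ok = false  [given at root]
2. n1.ok = false  [false]
3. n2.lab = 0  [terminal]
4. n3.tag = "rk"  ["rk"]
5. n4.live = 13  [len(A₀.tag) + 11]
6. n4.wid = 2  [len(A₀.tag)]
7. n4.mk = false  [false]
8. n5.sig = -5  [terminal]
9. n4.acc = 7  [B.live - 6]
10. n6.tag = "rkx"  [A₀.tag ++ "x"]
11. n7.lab = 27  [terminal]
12. n8.lab = 10  [terminal]
13. n9.mk = true  [terminal]
14. n6.cnt = true  [d₁.lab > 9]
15. n10.ok = true  [B.acc > 6]
16. n11.mk = false  [terminal]
17. n10.key = 10  [10]
18. n3.cnt = true  [true]
19. n12.hot = 27  [terminal]
20. n1.key = 4  [d.lab + 4]
21. n13.lab = -2  [terminal]
22. n0.key = 16  [(if S₀.ok then S₁.key else d.lab) + 18]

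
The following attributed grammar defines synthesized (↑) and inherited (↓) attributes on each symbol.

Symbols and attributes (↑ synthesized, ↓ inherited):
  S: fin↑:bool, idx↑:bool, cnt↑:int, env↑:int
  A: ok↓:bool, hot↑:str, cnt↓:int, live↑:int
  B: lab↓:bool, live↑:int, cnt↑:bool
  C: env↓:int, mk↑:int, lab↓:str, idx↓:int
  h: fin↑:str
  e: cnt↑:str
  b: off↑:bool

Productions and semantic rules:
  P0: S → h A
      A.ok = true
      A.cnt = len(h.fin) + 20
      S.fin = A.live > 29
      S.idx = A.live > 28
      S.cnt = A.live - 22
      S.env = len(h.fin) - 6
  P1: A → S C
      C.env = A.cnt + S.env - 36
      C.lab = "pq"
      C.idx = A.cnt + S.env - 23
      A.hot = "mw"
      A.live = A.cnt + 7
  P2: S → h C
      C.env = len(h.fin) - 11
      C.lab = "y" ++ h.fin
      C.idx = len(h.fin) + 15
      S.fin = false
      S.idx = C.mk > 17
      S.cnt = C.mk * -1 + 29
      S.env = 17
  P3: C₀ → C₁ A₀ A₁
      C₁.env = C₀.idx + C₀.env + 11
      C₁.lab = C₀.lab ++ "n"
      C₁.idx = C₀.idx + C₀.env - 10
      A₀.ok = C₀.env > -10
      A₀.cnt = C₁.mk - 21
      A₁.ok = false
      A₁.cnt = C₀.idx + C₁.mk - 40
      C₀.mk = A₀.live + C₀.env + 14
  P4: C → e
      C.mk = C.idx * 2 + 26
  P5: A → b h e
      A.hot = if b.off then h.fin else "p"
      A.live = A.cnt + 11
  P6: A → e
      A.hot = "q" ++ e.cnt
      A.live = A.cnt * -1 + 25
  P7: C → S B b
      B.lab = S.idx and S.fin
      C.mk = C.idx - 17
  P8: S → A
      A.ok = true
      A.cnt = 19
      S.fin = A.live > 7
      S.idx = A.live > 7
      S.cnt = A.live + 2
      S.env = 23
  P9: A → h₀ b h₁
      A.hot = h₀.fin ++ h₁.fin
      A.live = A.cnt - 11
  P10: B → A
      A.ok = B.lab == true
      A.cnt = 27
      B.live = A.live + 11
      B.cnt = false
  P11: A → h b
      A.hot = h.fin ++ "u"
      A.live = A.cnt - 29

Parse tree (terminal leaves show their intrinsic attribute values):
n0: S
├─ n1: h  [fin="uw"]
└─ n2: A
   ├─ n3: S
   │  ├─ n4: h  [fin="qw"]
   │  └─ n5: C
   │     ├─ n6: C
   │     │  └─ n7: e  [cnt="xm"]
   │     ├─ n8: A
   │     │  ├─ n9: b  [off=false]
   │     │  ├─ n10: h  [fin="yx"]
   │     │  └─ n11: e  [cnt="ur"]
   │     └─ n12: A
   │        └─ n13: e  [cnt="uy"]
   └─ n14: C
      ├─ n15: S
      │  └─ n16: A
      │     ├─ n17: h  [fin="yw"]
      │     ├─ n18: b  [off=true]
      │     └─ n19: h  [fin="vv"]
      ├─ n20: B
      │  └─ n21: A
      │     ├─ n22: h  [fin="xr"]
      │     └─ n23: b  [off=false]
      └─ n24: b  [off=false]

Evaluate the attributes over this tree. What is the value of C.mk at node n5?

1. n1.fin = "uw"  [terminal]
2. n2.ok = true  [true]
3. n2.cnt = 22  [len(h.fin) + 20]
4. n4.fin = "qw"  [terminal]
5. n5.env = -9  [len(h.fin) - 11]
6. n5.lab = "yqw"  ["y" ++ h.fin]
7. n5.idx = 17  [len(h.fin) + 15]
8. n6.env = 19  [C₀.idx + C₀.env + 11]
9. n6.lab = "yqwn"  [C₀.lab ++ "n"]
10. n6.idx = -2  [C₀.idx + C₀.env - 10]
11. n7.cnt = "xm"  [terminal]
12. n6.mk = 22  [C.idx * 2 + 26]
13. n8.ok = true  [C₀.env > -10]
14. n8.cnt = 1  [C₁.mk - 21]
15. n9.off = false  [terminal]
16. n10.fin = "yx"  [terminal]
17. n11.cnt = "ur"  [terminal]
18. n8.hot = "p"  [if b.off then h.fin else "p"]
19. n8.live = 12  [A.cnt + 11]
20. n12.ok = false  [false]
21. n12.cnt = -1  [C₀.idx + C₁.mk - 40]
22. n13.cnt = "uy"  [terminal]
23. n12.hot = "quy"  ["q" ++ e.cnt]
24. n12.live = 26  [A.cnt * -1 + 25]
25. n5.mk = 17  [A₀.live + C₀.env + 14]
26. n3.fin = false  [false]
27. n3.idx = false  [C.mk > 17]
28. n3.cnt = 12  [C.mk * -1 + 29]
29. n3.env = 17  [17]
30. n14.env = 3  [A.cnt + S.env - 36]
31. n14.lab = "pq"  ["pq"]
32. n14.idx = 16  [A.cnt + S.env - 23]
33. n16.ok = true  [true]
34. n16.cnt = 19  [19]
35. n17.fin = "yw"  [terminal]
36. n18.off = true  [terminal]
37. n19.fin = "vv"  [terminal]
38. n16.hot = "ywvv"  [h₀.fin ++ h₁.fin]
39. n16.live = 8  [A.cnt - 11]
40. n15.fin = true  [A.live > 7]
41. n15.idx = true  [A.live > 7]
42. n15.cnt = 10  [A.live + 2]
43. n15.env = 23  [23]
44. n20.lab = true  [S.idx and S.fin]
45. n21.ok = true  [B.lab == true]
46. n21.cnt = 27  [27]
47. n22.fin = "xr"  [terminal]
48. n23.off = false  [terminal]
49. n21.hot = "xru"  [h.fin ++ "u"]
50. n21.live = -2  [A.cnt - 29]
51. n20.live = 9  [A.live + 11]
52. n20.cnt = false  [false]
53. n24.off = false  [terminal]
54. n14.mk = -1  [C.idx - 17]
55. n2.hot = "mw"  ["mw"]
56. n2.live = 29  [A.cnt + 7]
57. n0.fin = false  [A.live > 29]
58. n0.idx = true  [A.live > 28]
59. n0.cnt = 7  [A.live - 22]
60. n0.env = -4  [len(h.fin) - 6]

17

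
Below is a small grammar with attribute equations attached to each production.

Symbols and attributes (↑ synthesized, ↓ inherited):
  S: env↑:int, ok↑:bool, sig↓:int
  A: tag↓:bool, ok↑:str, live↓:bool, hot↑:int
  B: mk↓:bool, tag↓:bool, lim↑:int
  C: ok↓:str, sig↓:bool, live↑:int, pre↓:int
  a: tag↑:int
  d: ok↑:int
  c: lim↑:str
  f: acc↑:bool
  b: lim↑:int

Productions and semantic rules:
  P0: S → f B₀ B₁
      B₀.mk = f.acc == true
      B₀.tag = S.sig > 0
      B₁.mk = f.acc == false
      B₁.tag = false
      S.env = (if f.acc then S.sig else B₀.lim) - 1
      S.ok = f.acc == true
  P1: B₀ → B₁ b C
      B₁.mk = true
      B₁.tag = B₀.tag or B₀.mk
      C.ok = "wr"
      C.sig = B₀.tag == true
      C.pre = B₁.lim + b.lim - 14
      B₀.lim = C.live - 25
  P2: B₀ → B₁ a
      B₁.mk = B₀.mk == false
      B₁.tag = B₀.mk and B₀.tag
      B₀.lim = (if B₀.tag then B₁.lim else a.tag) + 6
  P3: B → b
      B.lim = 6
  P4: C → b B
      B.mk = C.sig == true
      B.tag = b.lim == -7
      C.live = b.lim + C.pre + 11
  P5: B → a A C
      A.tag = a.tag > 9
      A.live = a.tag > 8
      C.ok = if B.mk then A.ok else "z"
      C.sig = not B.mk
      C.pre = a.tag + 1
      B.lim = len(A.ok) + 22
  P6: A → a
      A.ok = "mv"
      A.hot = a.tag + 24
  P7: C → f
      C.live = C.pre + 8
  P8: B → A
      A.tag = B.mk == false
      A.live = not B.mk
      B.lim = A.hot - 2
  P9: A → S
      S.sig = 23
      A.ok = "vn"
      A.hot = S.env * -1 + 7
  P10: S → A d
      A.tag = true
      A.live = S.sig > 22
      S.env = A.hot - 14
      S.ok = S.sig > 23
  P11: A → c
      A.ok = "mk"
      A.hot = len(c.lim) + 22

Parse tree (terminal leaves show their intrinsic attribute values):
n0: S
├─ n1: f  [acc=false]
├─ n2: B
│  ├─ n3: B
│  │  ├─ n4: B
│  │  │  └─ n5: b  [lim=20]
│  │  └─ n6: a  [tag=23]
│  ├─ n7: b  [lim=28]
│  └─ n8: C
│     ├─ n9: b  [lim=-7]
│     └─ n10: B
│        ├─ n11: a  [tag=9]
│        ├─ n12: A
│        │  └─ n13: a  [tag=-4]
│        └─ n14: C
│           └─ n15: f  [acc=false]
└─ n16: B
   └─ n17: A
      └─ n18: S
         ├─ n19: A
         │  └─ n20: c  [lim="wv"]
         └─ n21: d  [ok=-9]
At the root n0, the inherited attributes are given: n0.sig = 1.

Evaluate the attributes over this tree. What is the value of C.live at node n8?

1. n0.sig = 1  [given at root]
2. n1.acc = false  [terminal]
3. n2.mk = false  [f.acc == true]
4. n2.tag = true  [S.sig > 0]
5. n3.mk = true  [true]
6. n3.tag = true  [B₀.tag or B₀.mk]
7. n4.mk = false  [B₀.mk == false]
8. n4.tag = true  [B₀.mk and B₀.tag]
9. n5.lim = 20  [terminal]
10. n4.lim = 6  [6]
11. n6.tag = 23  [terminal]
12. n3.lim = 12  [(if B₀.tag then B₁.lim else a.tag) + 6]
13. n7.lim = 28  [terminal]
14. n8.ok = "wr"  ["wr"]
15. n8.sig = true  [B₀.tag == true]
16. n8.pre = 26  [B₁.lim + b.lim - 14]
17. n9.lim = -7  [terminal]
18. n10.mk = true  [C.sig == true]
19. n10.tag = true  [b.lim == -7]
20. n11.tag = 9  [terminal]
21. n12.tag = false  [a.tag > 9]
22. n12.live = true  [a.tag > 8]
23. n13.tag = -4  [terminal]
24. n12.ok = "mv"  ["mv"]
25. n12.hot = 20  [a.tag + 24]
26. n14.ok = "mv"  [if B.mk then A.ok else "z"]
27. n14.sig = false  [not B.mk]
28. n14.pre = 10  [a.tag + 1]
29. n15.acc = false  [terminal]
30. n14.live = 18  [C.pre + 8]
31. n10.lim = 24  [len(A.ok) + 22]
32. n8.live = 30  [b.lim + C.pre + 11]
33. n2.lim = 5  [C.live - 25]
34. n16.mk = true  [f.acc == false]
35. n16.tag = false  [false]
36. n17.tag = false  [B.mk == false]
37. n17.live = false  [not B.mk]
38. n18.sig = 23  [23]
39. n19.tag = true  [true]
40. n19.live = true  [S.sig > 22]
41. n20.lim = "wv"  [terminal]
42. n19.ok = "mk"  ["mk"]
43. n19.hot = 24  [len(c.lim) + 22]
44. n21.ok = -9  [terminal]
45. n18.env = 10  [A.hot - 14]
46. n18.ok = false  [S.sig > 23]
47. n17.ok = "vn"  ["vn"]
48. n17.hot = -3  [S.env * -1 + 7]
49. n16.lim = -5  [A.hot - 2]
50. n0.env = 4  [(if f.acc then S.sig else B₀.lim) - 1]
51. n0.ok = false  [f.acc == true]

30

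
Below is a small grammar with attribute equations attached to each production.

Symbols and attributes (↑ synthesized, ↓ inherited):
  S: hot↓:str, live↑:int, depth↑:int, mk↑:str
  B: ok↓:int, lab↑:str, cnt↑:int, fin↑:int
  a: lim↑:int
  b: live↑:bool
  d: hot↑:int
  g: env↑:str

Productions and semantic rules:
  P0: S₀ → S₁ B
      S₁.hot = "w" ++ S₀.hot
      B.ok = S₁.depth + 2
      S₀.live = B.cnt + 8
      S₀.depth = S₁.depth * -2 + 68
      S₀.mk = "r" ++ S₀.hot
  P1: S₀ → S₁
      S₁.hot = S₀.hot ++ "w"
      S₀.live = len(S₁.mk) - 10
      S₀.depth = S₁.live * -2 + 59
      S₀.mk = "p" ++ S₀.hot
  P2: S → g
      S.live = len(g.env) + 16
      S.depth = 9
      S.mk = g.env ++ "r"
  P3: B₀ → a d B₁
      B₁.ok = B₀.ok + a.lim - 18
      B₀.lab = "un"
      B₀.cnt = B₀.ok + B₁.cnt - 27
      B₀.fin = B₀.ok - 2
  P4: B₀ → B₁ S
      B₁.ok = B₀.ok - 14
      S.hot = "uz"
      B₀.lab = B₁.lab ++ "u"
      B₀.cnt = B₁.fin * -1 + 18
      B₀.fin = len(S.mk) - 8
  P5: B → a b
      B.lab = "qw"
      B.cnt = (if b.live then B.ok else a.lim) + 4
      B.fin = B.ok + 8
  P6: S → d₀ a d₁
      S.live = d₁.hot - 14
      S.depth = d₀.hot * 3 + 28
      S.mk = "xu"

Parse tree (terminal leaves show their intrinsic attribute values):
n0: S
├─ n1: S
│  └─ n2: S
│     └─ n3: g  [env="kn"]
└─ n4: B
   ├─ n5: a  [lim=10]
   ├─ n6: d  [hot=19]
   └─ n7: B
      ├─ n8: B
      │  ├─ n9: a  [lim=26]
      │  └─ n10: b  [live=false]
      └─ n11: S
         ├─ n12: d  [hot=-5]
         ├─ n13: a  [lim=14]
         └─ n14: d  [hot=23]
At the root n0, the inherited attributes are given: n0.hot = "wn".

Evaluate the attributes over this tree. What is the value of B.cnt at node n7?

7

1. n0.hot = "wn"  [given at root]
2. n1.hot = "wwn"  ["w" ++ S₀.hot]
3. n2.hot = "wwnw"  [S₀.hot ++ "w"]
4. n3.env = "kn"  [terminal]
5. n2.live = 18  [len(g.env) + 16]
6. n2.depth = 9  [9]
7. n2.mk = "knr"  [g.env ++ "r"]
8. n1.live = -7  [len(S₁.mk) - 10]
9. n1.depth = 23  [S₁.live * -2 + 59]
10. n1.mk = "pwwn"  ["p" ++ S₀.hot]
11. n4.ok = 25  [S₁.depth + 2]
12. n5.lim = 10  [terminal]
13. n6.hot = 19  [terminal]
14. n7.ok = 17  [B₀.ok + a.lim - 18]
15. n8.ok = 3  [B₀.ok - 14]
16. n9.lim = 26  [terminal]
17. n10.live = false  [terminal]
18. n8.lab = "qw"  ["qw"]
19. n8.cnt = 30  [(if b.live then B.ok else a.lim) + 4]
20. n8.fin = 11  [B.ok + 8]
21. n11.hot = "uz"  ["uz"]
22. n12.hot = -5  [terminal]
23. n13.lim = 14  [terminal]
24. n14.hot = 23  [terminal]
25. n11.live = 9  [d₁.hot - 14]
26. n11.depth = 13  [d₀.hot * 3 + 28]
27. n11.mk = "xu"  ["xu"]
28. n7.lab = "qwu"  [B₁.lab ++ "u"]
29. n7.cnt = 7  [B₁.fin * -1 + 18]
30. n7.fin = -6  [len(S.mk) - 8]
31. n4.lab = "un"  ["un"]
32. n4.cnt = 5  [B₀.ok + B₁.cnt - 27]
33. n4.fin = 23  [B₀.ok - 2]
34. n0.live = 13  [B.cnt + 8]
35. n0.depth = 22  [S₁.depth * -2 + 68]
36. n0.mk = "rwn"  ["r" ++ S₀.hot]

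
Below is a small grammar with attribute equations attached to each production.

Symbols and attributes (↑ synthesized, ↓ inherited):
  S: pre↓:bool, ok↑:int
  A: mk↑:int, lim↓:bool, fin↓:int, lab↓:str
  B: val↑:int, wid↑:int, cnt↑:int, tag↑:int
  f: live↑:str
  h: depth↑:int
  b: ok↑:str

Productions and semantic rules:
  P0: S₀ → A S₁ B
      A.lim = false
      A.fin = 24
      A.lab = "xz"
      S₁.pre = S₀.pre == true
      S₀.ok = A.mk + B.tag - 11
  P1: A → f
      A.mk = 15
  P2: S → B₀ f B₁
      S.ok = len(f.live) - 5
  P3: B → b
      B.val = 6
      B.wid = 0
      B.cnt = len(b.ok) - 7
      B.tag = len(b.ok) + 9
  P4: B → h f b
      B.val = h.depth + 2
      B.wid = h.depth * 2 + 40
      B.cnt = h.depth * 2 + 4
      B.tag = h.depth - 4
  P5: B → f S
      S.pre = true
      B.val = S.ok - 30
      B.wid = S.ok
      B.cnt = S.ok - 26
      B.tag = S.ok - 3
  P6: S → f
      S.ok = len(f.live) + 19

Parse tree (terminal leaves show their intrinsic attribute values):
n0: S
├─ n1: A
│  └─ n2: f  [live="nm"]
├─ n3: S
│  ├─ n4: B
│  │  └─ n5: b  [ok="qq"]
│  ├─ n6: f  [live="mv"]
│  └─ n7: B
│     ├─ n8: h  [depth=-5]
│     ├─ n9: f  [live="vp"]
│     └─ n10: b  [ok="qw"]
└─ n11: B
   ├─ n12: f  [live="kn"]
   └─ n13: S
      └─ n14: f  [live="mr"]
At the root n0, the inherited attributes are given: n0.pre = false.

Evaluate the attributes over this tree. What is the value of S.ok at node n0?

22

1. n0.pre = false  [given at root]
2. n1.lim = false  [false]
3. n1.fin = 24  [24]
4. n1.lab = "xz"  ["xz"]
5. n2.live = "nm"  [terminal]
6. n1.mk = 15  [15]
7. n3.pre = false  [S₀.pre == true]
8. n5.ok = "qq"  [terminal]
9. n4.val = 6  [6]
10. n4.wid = 0  [0]
11. n4.cnt = -5  [len(b.ok) - 7]
12. n4.tag = 11  [len(b.ok) + 9]
13. n6.live = "mv"  [terminal]
14. n8.depth = -5  [terminal]
15. n9.live = "vp"  [terminal]
16. n10.ok = "qw"  [terminal]
17. n7.val = -3  [h.depth + 2]
18. n7.wid = 30  [h.depth * 2 + 40]
19. n7.cnt = -6  [h.depth * 2 + 4]
20. n7.tag = -9  [h.depth - 4]
21. n3.ok = -3  [len(f.live) - 5]
22. n12.live = "kn"  [terminal]
23. n13.pre = true  [true]
24. n14.live = "mr"  [terminal]
25. n13.ok = 21  [len(f.live) + 19]
26. n11.val = -9  [S.ok - 30]
27. n11.wid = 21  [S.ok]
28. n11.cnt = -5  [S.ok - 26]
29. n11.tag = 18  [S.ok - 3]
30. n0.ok = 22  [A.mk + B.tag - 11]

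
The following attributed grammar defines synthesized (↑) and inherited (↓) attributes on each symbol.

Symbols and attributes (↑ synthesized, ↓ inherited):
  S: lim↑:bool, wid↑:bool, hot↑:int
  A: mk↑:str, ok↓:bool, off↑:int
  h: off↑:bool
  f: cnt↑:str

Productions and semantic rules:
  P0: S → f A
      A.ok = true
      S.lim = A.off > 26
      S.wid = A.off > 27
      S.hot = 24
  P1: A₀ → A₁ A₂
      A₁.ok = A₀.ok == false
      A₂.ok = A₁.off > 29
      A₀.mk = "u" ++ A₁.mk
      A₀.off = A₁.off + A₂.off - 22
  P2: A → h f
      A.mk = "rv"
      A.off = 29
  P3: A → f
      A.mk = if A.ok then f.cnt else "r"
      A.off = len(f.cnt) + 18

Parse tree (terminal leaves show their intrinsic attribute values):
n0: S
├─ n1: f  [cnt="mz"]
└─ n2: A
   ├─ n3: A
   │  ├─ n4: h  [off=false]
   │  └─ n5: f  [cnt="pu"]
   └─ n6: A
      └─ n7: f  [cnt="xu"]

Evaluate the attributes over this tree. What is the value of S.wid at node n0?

false

1. n1.cnt = "mz"  [terminal]
2. n2.ok = true  [true]
3. n3.ok = false  [A₀.ok == false]
4. n4.off = false  [terminal]
5. n5.cnt = "pu"  [terminal]
6. n3.mk = "rv"  ["rv"]
7. n3.off = 29  [29]
8. n6.ok = false  [A₁.off > 29]
9. n7.cnt = "xu"  [terminal]
10. n6.mk = "r"  [if A.ok then f.cnt else "r"]
11. n6.off = 20  [len(f.cnt) + 18]
12. n2.mk = "urv"  ["u" ++ A₁.mk]
13. n2.off = 27  [A₁.off + A₂.off - 22]
14. n0.lim = true  [A.off > 26]
15. n0.wid = false  [A.off > 27]
16. n0.hot = 24  [24]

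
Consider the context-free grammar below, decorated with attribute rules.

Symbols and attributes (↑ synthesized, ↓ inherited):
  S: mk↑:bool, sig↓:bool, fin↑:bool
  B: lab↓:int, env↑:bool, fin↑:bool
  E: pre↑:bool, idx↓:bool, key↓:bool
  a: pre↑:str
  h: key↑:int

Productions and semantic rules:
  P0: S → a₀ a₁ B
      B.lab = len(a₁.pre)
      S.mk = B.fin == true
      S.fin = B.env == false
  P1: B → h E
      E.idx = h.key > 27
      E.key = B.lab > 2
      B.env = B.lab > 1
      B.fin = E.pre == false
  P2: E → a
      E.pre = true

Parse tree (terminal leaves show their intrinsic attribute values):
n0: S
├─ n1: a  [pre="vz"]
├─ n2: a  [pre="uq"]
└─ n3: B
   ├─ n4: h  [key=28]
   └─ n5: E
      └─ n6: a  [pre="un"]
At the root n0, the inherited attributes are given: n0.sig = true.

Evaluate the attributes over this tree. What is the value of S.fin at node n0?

1. n0.sig = true  [given at root]
2. n1.pre = "vz"  [terminal]
3. n2.pre = "uq"  [terminal]
4. n3.lab = 2  [len(a₁.pre)]
5. n4.key = 28  [terminal]
6. n5.idx = true  [h.key > 27]
7. n5.key = false  [B.lab > 2]
8. n6.pre = "un"  [terminal]
9. n5.pre = true  [true]
10. n3.env = true  [B.lab > 1]
11. n3.fin = false  [E.pre == false]
12. n0.mk = false  [B.fin == true]
13. n0.fin = false  [B.env == false]

false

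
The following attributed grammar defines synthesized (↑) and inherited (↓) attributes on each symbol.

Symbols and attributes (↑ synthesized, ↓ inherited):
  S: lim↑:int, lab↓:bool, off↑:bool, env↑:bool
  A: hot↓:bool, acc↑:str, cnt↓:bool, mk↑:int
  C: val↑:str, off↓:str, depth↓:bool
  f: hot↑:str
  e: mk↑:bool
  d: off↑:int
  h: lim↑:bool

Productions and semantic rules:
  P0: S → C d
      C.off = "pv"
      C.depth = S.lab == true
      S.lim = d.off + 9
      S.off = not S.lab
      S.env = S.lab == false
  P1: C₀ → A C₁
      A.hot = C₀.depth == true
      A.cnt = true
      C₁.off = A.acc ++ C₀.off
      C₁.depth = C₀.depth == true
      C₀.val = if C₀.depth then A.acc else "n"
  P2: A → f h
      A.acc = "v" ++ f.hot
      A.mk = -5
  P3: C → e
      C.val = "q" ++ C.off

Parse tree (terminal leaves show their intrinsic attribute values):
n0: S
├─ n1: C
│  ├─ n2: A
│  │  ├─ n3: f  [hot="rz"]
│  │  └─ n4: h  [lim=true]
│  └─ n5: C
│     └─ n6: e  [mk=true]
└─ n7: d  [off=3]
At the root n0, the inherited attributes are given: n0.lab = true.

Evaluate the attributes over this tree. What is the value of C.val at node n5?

"qvrzpv"

1. n0.lab = true  [given at root]
2. n1.off = "pv"  ["pv"]
3. n1.depth = true  [S.lab == true]
4. n2.hot = true  [C₀.depth == true]
5. n2.cnt = true  [true]
6. n3.hot = "rz"  [terminal]
7. n4.lim = true  [terminal]
8. n2.acc = "vrz"  ["v" ++ f.hot]
9. n2.mk = -5  [-5]
10. n5.off = "vrzpv"  [A.acc ++ C₀.off]
11. n5.depth = true  [C₀.depth == true]
12. n6.mk = true  [terminal]
13. n5.val = "qvrzpv"  ["q" ++ C.off]
14. n1.val = "vrz"  [if C₀.depth then A.acc else "n"]
15. n7.off = 3  [terminal]
16. n0.lim = 12  [d.off + 9]
17. n0.off = false  [not S.lab]
18. n0.env = false  [S.lab == false]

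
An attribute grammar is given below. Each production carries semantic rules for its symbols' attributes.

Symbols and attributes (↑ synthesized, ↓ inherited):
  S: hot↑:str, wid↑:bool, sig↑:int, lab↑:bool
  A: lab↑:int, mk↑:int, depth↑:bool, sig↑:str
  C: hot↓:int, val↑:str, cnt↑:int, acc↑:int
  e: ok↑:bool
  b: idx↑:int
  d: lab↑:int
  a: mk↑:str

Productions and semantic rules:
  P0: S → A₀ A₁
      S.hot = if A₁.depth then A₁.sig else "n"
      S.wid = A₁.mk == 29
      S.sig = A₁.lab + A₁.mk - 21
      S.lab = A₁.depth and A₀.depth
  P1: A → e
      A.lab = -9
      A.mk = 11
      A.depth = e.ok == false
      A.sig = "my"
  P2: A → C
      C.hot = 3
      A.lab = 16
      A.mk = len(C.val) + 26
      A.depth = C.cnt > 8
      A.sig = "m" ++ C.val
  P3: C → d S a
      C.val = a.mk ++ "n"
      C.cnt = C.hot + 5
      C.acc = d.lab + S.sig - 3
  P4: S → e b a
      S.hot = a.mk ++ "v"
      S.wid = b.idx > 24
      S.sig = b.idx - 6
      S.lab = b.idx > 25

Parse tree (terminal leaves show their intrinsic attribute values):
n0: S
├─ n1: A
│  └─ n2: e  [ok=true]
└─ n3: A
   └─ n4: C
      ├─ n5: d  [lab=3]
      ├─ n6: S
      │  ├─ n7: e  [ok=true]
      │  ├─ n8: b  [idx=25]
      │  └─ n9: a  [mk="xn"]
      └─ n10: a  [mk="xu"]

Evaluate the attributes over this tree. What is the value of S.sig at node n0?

1. n2.ok = true  [terminal]
2. n1.lab = -9  [-9]
3. n1.mk = 11  [11]
4. n1.depth = false  [e.ok == false]
5. n1.sig = "my"  ["my"]
6. n4.hot = 3  [3]
7. n5.lab = 3  [terminal]
8. n7.ok = true  [terminal]
9. n8.idx = 25  [terminal]
10. n9.mk = "xn"  [terminal]
11. n6.hot = "xnv"  [a.mk ++ "v"]
12. n6.wid = true  [b.idx > 24]
13. n6.sig = 19  [b.idx - 6]
14. n6.lab = false  [b.idx > 25]
15. n10.mk = "xu"  [terminal]
16. n4.val = "xun"  [a.mk ++ "n"]
17. n4.cnt = 8  [C.hot + 5]
18. n4.acc = 19  [d.lab + S.sig - 3]
19. n3.lab = 16  [16]
20. n3.mk = 29  [len(C.val) + 26]
21. n3.depth = false  [C.cnt > 8]
22. n3.sig = "mxun"  ["m" ++ C.val]
23. n0.hot = "n"  [if A₁.depth then A₁.sig else "n"]
24. n0.wid = true  [A₁.mk == 29]
25. n0.sig = 24  [A₁.lab + A₁.mk - 21]
26. n0.lab = false  [A₁.depth and A₀.depth]

24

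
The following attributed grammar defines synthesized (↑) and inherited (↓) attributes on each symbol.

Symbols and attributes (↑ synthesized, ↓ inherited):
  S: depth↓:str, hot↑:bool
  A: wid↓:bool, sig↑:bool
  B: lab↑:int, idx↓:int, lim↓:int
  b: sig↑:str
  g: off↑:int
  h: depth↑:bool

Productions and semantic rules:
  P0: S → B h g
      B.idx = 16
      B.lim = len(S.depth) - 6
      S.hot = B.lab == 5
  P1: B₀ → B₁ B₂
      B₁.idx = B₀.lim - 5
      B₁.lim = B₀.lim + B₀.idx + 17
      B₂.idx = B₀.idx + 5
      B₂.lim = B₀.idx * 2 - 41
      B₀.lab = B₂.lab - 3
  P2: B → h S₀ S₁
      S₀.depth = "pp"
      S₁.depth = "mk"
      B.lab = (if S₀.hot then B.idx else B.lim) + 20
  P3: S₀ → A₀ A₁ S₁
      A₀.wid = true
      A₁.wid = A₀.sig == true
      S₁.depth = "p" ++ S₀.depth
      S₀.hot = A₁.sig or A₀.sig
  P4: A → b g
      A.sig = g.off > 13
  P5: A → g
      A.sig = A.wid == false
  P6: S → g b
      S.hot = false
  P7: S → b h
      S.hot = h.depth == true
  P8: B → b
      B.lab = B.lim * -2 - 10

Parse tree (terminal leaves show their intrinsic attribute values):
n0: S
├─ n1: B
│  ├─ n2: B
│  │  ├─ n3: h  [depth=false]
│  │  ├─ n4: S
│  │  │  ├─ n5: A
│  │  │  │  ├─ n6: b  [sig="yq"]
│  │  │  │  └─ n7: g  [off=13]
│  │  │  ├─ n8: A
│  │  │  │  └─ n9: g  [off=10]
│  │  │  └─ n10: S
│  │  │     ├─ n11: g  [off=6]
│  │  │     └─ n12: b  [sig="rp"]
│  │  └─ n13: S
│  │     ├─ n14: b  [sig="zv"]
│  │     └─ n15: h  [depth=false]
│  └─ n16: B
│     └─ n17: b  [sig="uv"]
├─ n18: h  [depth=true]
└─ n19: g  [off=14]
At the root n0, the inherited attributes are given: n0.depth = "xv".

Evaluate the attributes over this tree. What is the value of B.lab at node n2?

1. n0.depth = "xv"  [given at root]
2. n1.idx = 16  [16]
3. n1.lim = -4  [len(S.depth) - 6]
4. n2.idx = -9  [B₀.lim - 5]
5. n2.lim = 29  [B₀.lim + B₀.idx + 17]
6. n3.depth = false  [terminal]
7. n4.depth = "pp"  ["pp"]
8. n5.wid = true  [true]
9. n6.sig = "yq"  [terminal]
10. n7.off = 13  [terminal]
11. n5.sig = false  [g.off > 13]
12. n8.wid = false  [A₀.sig == true]
13. n9.off = 10  [terminal]
14. n8.sig = true  [A.wid == false]
15. n10.depth = "ppp"  ["p" ++ S₀.depth]
16. n11.off = 6  [terminal]
17. n12.sig = "rp"  [terminal]
18. n10.hot = false  [false]
19. n4.hot = true  [A₁.sig or A₀.sig]
20. n13.depth = "mk"  ["mk"]
21. n14.sig = "zv"  [terminal]
22. n15.depth = false  [terminal]
23. n13.hot = false  [h.depth == true]
24. n2.lab = 11  [(if S₀.hot then B.idx else B.lim) + 20]
25. n16.idx = 21  [B₀.idx + 5]
26. n16.lim = -9  [B₀.idx * 2 - 41]
27. n17.sig = "uv"  [terminal]
28. n16.lab = 8  [B.lim * -2 - 10]
29. n1.lab = 5  [B₂.lab - 3]
30. n18.depth = true  [terminal]
31. n19.off = 14  [terminal]
32. n0.hot = true  [B.lab == 5]

11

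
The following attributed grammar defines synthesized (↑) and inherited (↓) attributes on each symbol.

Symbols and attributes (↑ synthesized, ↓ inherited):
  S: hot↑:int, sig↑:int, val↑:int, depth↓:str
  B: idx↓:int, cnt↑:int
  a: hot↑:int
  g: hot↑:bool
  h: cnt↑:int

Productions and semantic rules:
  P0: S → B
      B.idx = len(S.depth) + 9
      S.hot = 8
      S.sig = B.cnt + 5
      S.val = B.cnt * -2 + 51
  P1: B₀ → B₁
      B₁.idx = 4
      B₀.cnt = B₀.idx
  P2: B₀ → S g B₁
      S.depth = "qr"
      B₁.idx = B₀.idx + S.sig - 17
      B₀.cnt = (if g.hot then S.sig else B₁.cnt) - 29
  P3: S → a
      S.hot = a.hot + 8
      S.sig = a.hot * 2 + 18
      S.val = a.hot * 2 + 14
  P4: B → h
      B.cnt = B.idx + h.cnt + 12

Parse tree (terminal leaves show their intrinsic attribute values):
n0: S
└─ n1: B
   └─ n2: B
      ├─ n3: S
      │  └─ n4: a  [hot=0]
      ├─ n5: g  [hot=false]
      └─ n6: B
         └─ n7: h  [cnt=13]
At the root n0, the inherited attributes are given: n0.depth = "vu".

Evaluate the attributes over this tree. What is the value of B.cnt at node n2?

1. n0.depth = "vu"  [given at root]
2. n1.idx = 11  [len(S.depth) + 9]
3. n2.idx = 4  [4]
4. n3.depth = "qr"  ["qr"]
5. n4.hot = 0  [terminal]
6. n3.hot = 8  [a.hot + 8]
7. n3.sig = 18  [a.hot * 2 + 18]
8. n3.val = 14  [a.hot * 2 + 14]
9. n5.hot = false  [terminal]
10. n6.idx = 5  [B₀.idx + S.sig - 17]
11. n7.cnt = 13  [terminal]
12. n6.cnt = 30  [B.idx + h.cnt + 12]
13. n2.cnt = 1  [(if g.hot then S.sig else B₁.cnt) - 29]
14. n1.cnt = 11  [B₀.idx]
15. n0.hot = 8  [8]
16. n0.sig = 16  [B.cnt + 5]
17. n0.val = 29  [B.cnt * -2 + 51]

1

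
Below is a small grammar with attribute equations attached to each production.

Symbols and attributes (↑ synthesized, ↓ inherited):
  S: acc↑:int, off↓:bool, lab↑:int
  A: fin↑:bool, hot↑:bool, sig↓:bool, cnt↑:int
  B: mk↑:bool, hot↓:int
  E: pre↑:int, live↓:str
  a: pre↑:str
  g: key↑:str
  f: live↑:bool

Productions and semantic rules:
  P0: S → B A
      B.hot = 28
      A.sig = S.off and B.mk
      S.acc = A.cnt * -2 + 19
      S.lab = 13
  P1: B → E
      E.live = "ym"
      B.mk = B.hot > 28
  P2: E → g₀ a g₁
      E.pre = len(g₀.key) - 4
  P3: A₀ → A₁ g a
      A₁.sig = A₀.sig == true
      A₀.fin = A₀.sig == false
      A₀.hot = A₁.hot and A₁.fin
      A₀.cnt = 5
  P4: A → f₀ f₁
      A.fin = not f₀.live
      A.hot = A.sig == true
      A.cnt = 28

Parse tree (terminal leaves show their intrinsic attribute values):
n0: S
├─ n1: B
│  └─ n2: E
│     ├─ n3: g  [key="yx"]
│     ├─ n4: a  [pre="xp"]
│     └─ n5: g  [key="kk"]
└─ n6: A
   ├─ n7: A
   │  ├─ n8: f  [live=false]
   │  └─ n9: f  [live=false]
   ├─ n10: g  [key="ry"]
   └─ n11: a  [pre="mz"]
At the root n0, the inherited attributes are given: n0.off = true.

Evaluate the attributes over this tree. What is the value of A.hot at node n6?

1. n0.off = true  [given at root]
2. n1.hot = 28  [28]
3. n2.live = "ym"  ["ym"]
4. n3.key = "yx"  [terminal]
5. n4.pre = "xp"  [terminal]
6. n5.key = "kk"  [terminal]
7. n2.pre = -2  [len(g₀.key) - 4]
8. n1.mk = false  [B.hot > 28]
9. n6.sig = false  [S.off and B.mk]
10. n7.sig = false  [A₀.sig == true]
11. n8.live = false  [terminal]
12. n9.live = false  [terminal]
13. n7.fin = true  [not f₀.live]
14. n7.hot = false  [A.sig == true]
15. n7.cnt = 28  [28]
16. n10.key = "ry"  [terminal]
17. n11.pre = "mz"  [terminal]
18. n6.fin = true  [A₀.sig == false]
19. n6.hot = false  [A₁.hot and A₁.fin]
20. n6.cnt = 5  [5]
21. n0.acc = 9  [A.cnt * -2 + 19]
22. n0.lab = 13  [13]

false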